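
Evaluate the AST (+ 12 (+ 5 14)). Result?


Evaluate inner: (+ 5 14) = 19
Evaluate root: (+ 12 19) = 31
Result: 31


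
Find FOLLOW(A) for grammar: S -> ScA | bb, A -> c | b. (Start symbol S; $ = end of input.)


$ ∈ FOLLOW(S). For each A -> αBβ: add FIRST(β)\{ε} to FOLLOW(B); if β nullable, add FOLLOW(A).
FOLLOW(A) = {$, c}


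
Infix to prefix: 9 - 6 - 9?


left-to-right (same/higher precedence on left): tree is (- (- 9 6) 9)
Prefix: - - 9 6 9


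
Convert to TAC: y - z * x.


Break into single-operator statements:
t1 = z * x
t2 = y - t1


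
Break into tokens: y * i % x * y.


Scan left to right, longest-match per lexeme
Tokens: ID(y), OP(*), ID(i), OP(%), ID(x), OP(*), ID(y)


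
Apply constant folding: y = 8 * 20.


8 * 20 = 160 at compile time
Optimized: y = 160


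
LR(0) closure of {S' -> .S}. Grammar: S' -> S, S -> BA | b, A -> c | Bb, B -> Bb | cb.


Start: S' -> .S
For each item with dot before a nonterminal B, add B -> .γ for every B-production
Closure: [S' -> .S, S -> .BA, S -> .b, B -> .Bb, B -> .cb]


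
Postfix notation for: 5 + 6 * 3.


* has higher precedence, evaluate 6*3 first
Postfix: 5 6 3 * +


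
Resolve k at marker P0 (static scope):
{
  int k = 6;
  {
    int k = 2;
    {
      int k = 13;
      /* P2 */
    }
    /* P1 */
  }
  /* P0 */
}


k declared in the same block as P0
k = 6


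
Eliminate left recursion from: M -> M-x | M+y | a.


Left-recursive alternatives: M-x, M+y; non-recursive: a
Introduce M': M -> aM', M' -> -xM' | +yM' | ε


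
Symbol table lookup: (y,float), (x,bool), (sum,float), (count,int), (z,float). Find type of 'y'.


Lookup 'y' → type float


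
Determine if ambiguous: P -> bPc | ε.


balanced b^n…c^n: each string has a unique parse
Unambiguous


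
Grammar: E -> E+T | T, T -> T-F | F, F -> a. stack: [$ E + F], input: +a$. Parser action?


'F' (not preceded by T-) is the handle for T -> F
Action: reduce (T -> F)


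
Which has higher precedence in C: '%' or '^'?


'%' is multiplicative (level 10); '^' is bitwise XOR (level 4)
Higher level binds tighter
'%' has higher precedence than '^'


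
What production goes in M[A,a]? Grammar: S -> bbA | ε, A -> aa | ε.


For [A, a]: 'a' ∈ FIRST(aa)
Entry: A -> aa


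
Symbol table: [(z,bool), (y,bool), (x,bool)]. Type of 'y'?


Lookup 'y' → type bool


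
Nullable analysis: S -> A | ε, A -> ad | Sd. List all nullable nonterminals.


A nonterminal is nullable iff some alternative derives ε (directly, or every symbol in it is nullable)
Nullable: {S}


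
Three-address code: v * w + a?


Break into single-operator statements:
t1 = v * w
t2 = t1 + a


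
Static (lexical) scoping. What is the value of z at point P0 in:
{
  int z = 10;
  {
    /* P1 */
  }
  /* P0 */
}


z declared in the same block as P0
z = 10


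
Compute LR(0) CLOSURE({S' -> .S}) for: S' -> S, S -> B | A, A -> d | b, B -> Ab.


Start: S' -> .S
For each item with dot before a nonterminal B, add B -> .γ for every B-production
Closure: [S' -> .S, S -> .B, S -> .A, B -> .Ab, A -> .d, A -> .b]


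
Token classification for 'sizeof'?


Pattern: reserved word
Type: KEYWORD


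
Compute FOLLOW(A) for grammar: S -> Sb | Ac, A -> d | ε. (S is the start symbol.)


$ ∈ FOLLOW(S). For each A -> αBβ: add FIRST(β)\{ε} to FOLLOW(B); if β nullable, add FOLLOW(A).
FOLLOW(A) = {c}


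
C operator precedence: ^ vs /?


'/' is multiplicative (level 10); '^' is bitwise XOR (level 4)
Higher level binds tighter
'/' has higher precedence than '^'


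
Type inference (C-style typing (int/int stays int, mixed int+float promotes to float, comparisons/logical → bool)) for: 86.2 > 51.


Operand types: float > int
Rule: comparison yields bool
Result type: bool


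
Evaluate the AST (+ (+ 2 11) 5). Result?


Evaluate inner: (+ 2 11) = 13
Evaluate root: (+ 13 5) = 18
Result: 18


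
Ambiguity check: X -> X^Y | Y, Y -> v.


precedence layered via separate nonterminal Y: deterministic
Unambiguous


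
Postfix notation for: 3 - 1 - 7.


Left to right (same or higher precedence on left)
Postfix: 3 1 - 7 -


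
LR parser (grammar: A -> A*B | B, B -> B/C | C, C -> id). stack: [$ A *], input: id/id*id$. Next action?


no handle ('A*' is not any RHS); shift 'id'
Action: shift


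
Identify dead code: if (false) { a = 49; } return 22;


condition is constant false, so the whole block is unreachable
Dead: 'if (false) { a = 49; }'


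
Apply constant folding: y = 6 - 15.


6 - 15 = -9 at compile time
Optimized: y = -9


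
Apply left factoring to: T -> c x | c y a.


Common prefix: 'c'
Factored: T -> c T', T' -> x | y a


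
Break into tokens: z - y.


Scan left to right, longest-match per lexeme
Tokens: ID(z), OP(-), ID(y)


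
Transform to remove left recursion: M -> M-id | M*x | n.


Left-recursive alternatives: M-id, M*x; non-recursive: n
Introduce M': M -> nM', M' -> -idM' | *xM' | ε


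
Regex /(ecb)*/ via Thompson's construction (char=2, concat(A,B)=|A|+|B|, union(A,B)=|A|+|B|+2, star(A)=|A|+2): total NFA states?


Syntax tree has 3 char leaf(s), 0 union(s), 1 star(s)
chars contribute 3×2 = 6; each union adds +2; each star adds +2
Total: 6 + 0 + 2 = 8 states


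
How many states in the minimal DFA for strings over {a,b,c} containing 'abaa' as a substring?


KMP-style automaton: 4 progress states + 1 absorbing accept = 5
Minimal DFA: 5 states


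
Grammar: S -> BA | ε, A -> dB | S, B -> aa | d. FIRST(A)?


Per alternative of A: FIRST(dB) = {d}; FIRST(S) = {a, d, ε}
FIRST(A) = {a, d, ε}


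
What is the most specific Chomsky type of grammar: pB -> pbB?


LHS has context (more than one symbol) and |LHS| ≤ |RHS|
Classification: Type 1 (Context-Sensitive)


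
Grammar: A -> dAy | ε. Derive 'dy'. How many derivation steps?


Derivation: A => dAy => dy
Steps: 2


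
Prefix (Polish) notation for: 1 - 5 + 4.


left-to-right (same/higher precedence on left): tree is (+ (- 1 5) 4)
Prefix: + - 1 5 4


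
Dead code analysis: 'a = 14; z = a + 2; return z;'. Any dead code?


a is read by z's definition; z is returned
No dead code


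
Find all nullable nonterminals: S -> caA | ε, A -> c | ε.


A nonterminal is nullable iff some alternative derives ε (directly, or every symbol in it is nullable)
Nullable: {A, S}


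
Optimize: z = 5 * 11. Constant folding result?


5 * 11 = 55 at compile time
Optimized: z = 55


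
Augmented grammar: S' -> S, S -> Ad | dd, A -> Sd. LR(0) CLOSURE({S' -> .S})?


Start: S' -> .S
For each item with dot before a nonterminal B, add B -> .γ for every B-production
Closure: [S' -> .S, S -> .Ad, S -> .dd, A -> .Sd]


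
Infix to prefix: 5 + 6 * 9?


'*' binds tighter: tree is (+ 5 (* 6 9))
Prefix: + 5 * 6 9


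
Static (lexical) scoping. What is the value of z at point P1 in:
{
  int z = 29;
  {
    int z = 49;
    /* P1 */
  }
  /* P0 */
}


z declared in the same block as P1
z = 49


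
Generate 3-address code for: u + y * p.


Break into single-operator statements:
t1 = y * p
t2 = u + t1


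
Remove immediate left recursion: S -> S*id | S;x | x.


Left-recursive alternatives: S*id, S;x; non-recursive: x
Introduce S': S -> xS', S' -> *idS' | ;xS' | ε


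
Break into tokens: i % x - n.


Scan left to right, longest-match per lexeme
Tokens: ID(i), OP(%), ID(x), OP(-), ID(n)


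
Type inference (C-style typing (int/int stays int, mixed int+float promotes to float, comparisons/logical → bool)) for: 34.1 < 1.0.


Operand types: float < float
Rule: comparison yields bool
Result type: bool


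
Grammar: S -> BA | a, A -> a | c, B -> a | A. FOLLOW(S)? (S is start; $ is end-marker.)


$ ∈ FOLLOW(S). For each A -> αBβ: add FIRST(β)\{ε} to FOLLOW(B); if β nullable, add FOLLOW(A).
FOLLOW(S) = {$}


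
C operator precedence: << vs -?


'-' is additive (level 9); '<<' is shift (level 8)
Higher level binds tighter
'-' has higher precedence than '<<'


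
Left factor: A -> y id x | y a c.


Common prefix: 'y'
Factored: A -> y A', A' -> id x | a c


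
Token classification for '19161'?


Pattern: digits only
Type: INTEGER_LITERAL


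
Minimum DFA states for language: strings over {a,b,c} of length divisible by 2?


Track length mod 2: states 0..1, accept at 0
Minimal DFA: 2 states


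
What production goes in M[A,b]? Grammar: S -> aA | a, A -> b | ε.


For [A, b]: 'b' ∈ FIRST(b)
Entry: A -> b


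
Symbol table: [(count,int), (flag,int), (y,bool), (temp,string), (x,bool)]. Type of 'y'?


Lookup 'y' → type bool


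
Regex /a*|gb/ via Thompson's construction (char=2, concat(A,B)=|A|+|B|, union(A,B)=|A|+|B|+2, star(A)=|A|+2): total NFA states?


Syntax tree has 3 char leaf(s), 1 union(s), 1 star(s)
chars contribute 3×2 = 6; each union adds +2; each star adds +2
Total: 6 + 2 + 2 = 10 states


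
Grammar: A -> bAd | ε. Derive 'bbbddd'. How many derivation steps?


Derivation: A => bAd => bbAdd => bbbAddd => bbbddd
Steps: 4


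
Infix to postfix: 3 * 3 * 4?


Left to right (same or higher precedence on left)
Postfix: 3 3 * 4 *


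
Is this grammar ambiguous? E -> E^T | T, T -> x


precedence layered via separate nonterminal T: deterministic
Unambiguous


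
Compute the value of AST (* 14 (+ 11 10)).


Evaluate inner: (+ 11 10) = 21
Evaluate root: (* 14 21) = 294
Result: 294


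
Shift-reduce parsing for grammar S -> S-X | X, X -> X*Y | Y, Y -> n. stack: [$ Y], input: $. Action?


'Y' (not preceded by X*) is the handle for X -> Y
Action: reduce (X -> Y)


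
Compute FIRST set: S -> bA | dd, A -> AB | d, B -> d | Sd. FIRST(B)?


Per alternative of B: FIRST(d) = {d}; FIRST(Sd) = {b, d}
FIRST(B) = {b, d}


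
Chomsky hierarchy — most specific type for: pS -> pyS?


LHS has context (more than one symbol) and |LHS| ≤ |RHS|
Classification: Type 1 (Context-Sensitive)


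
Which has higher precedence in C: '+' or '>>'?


'+' is additive (level 9); '>>' is shift (level 8)
Higher level binds tighter
'+' has higher precedence than '>>'


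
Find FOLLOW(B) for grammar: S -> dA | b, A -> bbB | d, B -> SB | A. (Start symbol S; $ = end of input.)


$ ∈ FOLLOW(S). For each A -> αBβ: add FIRST(β)\{ε} to FOLLOW(B); if β nullable, add FOLLOW(A).
FOLLOW(B) = {$, b, d}


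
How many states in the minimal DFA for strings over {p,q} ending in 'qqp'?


Track the longest suffix of input matching a prefix of 'qqp': 4 classes (prefixes of length 0..3)
Minimal DFA: 4 states


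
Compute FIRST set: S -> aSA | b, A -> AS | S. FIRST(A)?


Per alternative of A: FIRST(AS) = {a, b}; FIRST(S) = {a, b}
FIRST(A) = {a, b}


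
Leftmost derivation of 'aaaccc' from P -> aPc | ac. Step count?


Derivation: P => aPc => aaPcc => aaaccc
Steps: 3


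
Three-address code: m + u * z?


Break into single-operator statements:
t1 = u * z
t2 = m + t1


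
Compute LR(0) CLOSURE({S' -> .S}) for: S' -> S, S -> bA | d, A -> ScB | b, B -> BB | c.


Start: S' -> .S
For each item with dot before a nonterminal B, add B -> .γ for every B-production
Closure: [S' -> .S, S -> .bA, S -> .d]


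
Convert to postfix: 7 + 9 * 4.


* has higher precedence, evaluate 9*4 first
Postfix: 7 9 4 * +


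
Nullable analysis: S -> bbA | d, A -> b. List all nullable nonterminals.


A nonterminal is nullable iff some alternative derives ε (directly, or every symbol in it is nullable)
Nullable: {}


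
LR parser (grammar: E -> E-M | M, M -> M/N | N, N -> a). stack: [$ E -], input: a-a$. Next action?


no handle ('E-' is not any RHS); shift 'a'
Action: shift


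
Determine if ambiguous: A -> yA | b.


right-linear, alternatives start with distinct terminals 'y' vs 'b': unique leftmost derivation
Unambiguous


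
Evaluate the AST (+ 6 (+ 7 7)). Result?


Evaluate inner: (+ 7 7) = 14
Evaluate root: (+ 6 14) = 20
Result: 20


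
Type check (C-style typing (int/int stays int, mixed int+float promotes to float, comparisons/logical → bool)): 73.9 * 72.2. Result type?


Operand types: float * float
Rule: mixed int/float promotes to float; int/int stays int
Result type: float


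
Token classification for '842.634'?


Pattern: digits with a decimal point
Type: FLOAT_LITERAL


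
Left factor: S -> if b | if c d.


Common prefix: 'if'
Factored: S -> if S', S' -> b | c d


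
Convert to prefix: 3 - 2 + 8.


left-to-right (same/higher precedence on left): tree is (+ (- 3 2) 8)
Prefix: + - 3 2 8


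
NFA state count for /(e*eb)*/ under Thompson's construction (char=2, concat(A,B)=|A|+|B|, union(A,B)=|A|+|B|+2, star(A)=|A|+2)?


Syntax tree has 3 char leaf(s), 0 union(s), 2 star(s)
chars contribute 3×2 = 6; each union adds +2; each star adds +2
Total: 6 + 0 + 4 = 10 states


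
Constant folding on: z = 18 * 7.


18 * 7 = 126 at compile time
Optimized: z = 126


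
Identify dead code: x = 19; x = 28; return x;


first assignment to x is overwritten before any read
Dead: 'x = 19'


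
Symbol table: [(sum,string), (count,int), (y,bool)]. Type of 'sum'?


Lookup 'sum' → type string


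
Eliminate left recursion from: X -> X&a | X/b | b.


Left-recursive alternatives: X&a, X/b; non-recursive: b
Introduce X': X -> bX', X' -> &aX' | /bX' | ε


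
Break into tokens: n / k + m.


Scan left to right, longest-match per lexeme
Tokens: ID(n), OP(/), ID(k), OP(+), ID(m)


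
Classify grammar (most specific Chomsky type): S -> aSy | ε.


Single nonterminal LHS, but a^n y^n is not regular
Classification: Type 2 (Context-Free)


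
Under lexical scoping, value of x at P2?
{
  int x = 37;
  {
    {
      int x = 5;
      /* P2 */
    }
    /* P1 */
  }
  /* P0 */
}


x declared in the same block as P2
x = 5


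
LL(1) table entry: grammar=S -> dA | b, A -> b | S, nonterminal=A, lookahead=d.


For [A, d]: 'd' ∈ FIRST(S)
Entry: A -> S


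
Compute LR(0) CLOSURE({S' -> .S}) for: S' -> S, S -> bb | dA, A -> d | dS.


Start: S' -> .S
For each item with dot before a nonterminal B, add B -> .γ for every B-production
Closure: [S' -> .S, S -> .bb, S -> .dA]


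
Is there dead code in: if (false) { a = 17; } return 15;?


condition is constant false, so the whole block is unreachable
Dead: 'if (false) { a = 17; }'


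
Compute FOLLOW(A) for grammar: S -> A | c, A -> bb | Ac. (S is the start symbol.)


$ ∈ FOLLOW(S). For each A -> αBβ: add FIRST(β)\{ε} to FOLLOW(B); if β nullable, add FOLLOW(A).
FOLLOW(A) = {$, c}


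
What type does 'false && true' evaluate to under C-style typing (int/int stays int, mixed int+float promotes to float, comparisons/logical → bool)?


Operand types: bool && bool
Rule: logical operators take bool operands and yield bool
Result type: bool


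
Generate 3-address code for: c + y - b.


Break into single-operator statements:
t1 = c + y
t2 = t1 - b


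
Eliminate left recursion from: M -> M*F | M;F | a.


Left-recursive alternatives: M*F, M;F; non-recursive: a
Introduce M': M -> aM', M' -> *FM' | ;FM' | ε


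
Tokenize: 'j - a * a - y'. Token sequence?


Scan left to right, longest-match per lexeme
Tokens: ID(j), OP(-), ID(a), OP(*), ID(a), OP(-), ID(y)


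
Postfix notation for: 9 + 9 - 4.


Left to right (same or higher precedence on left)
Postfix: 9 9 + 4 -


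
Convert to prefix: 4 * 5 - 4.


left-to-right (same/higher precedence on left): tree is (- (* 4 5) 4)
Prefix: - * 4 5 4


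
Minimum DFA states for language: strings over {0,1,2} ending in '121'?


Track the longest suffix of input matching a prefix of '121': 4 classes (prefixes of length 0..3)
Minimal DFA: 4 states


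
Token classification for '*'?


Pattern: operator symbol
Type: OPERATOR


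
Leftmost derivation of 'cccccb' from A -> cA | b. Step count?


Derivation: A => cA => ccA => cccA => ccccA => cccccA => cccccb
Steps: 6


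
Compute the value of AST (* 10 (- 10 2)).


Evaluate inner: (- 10 2) = 8
Evaluate root: (* 10 8) = 80
Result: 80


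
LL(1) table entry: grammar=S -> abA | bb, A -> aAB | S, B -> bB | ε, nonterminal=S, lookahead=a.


For [S, a]: 'a' ∈ FIRST(abA)
Entry: S -> abA


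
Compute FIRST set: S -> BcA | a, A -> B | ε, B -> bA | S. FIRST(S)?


Per alternative of S: FIRST(BcA) = {a, b}; FIRST(a) = {a}
FIRST(S) = {a, b}


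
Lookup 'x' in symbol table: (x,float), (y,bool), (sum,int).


Lookup 'x' → type float


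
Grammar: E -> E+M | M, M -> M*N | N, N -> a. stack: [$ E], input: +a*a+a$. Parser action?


shift '+' to continue E -> E+M
Action: shift


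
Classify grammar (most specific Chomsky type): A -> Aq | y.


Left-linear: every RHS is a terminal or one nonterminal followed by a terminal
Classification: Type 3 (Regular)


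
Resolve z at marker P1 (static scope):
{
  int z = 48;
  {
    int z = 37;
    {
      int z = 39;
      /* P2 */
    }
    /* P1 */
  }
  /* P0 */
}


z declared in the same block as P1
z = 37


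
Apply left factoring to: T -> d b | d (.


Common prefix: 'd'
Factored: T -> d T', T' -> b | (


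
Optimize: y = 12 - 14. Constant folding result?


12 - 14 = -2 at compile time
Optimized: y = -2


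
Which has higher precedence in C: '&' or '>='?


'>=' is relational (level 7); '&' is bitwise AND (level 5)
Higher level binds tighter
'>=' has higher precedence than '&'


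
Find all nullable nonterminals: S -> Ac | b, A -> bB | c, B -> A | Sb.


A nonterminal is nullable iff some alternative derives ε (directly, or every symbol in it is nullable)
Nullable: {}


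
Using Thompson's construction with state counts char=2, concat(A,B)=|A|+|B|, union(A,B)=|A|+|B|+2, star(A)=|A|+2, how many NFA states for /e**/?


Syntax tree has 1 char leaf(s), 0 union(s), 2 star(s)
chars contribute 1×2 = 2; each union adds +2; each star adds +2
Total: 2 + 0 + 4 = 6 states


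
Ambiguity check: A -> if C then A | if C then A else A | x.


dangling else: 'if C then if C then x else x' parses two ways
Ambiguous


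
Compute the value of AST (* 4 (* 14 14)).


Evaluate inner: (* 14 14) = 196
Evaluate root: (* 4 196) = 784
Result: 784


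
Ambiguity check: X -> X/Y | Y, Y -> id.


precedence layered via separate nonterminal Y: deterministic
Unambiguous


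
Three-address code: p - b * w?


Break into single-operator statements:
t1 = b * w
t2 = p - t1


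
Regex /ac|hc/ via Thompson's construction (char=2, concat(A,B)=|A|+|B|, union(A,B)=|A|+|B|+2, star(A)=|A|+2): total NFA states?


Syntax tree has 4 char leaf(s), 1 union(s), 0 star(s)
chars contribute 4×2 = 8; each union adds +2; each star adds +2
Total: 8 + 2 + 0 = 10 states


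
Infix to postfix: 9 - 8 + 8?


Left to right (same or higher precedence on left)
Postfix: 9 8 - 8 +


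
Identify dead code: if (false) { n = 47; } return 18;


condition is constant false, so the whole block is unreachable
Dead: 'if (false) { n = 47; }'


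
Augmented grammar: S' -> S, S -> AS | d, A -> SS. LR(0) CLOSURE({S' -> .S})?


Start: S' -> .S
For each item with dot before a nonterminal B, add B -> .γ for every B-production
Closure: [S' -> .S, S -> .AS, S -> .d, A -> .SS]


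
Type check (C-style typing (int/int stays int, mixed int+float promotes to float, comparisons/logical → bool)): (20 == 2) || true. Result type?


Operand types: bool || bool
Rule: logical operators take bool operands and yield bool
Result type: bool


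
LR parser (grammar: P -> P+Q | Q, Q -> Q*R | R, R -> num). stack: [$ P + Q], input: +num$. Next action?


handle 'P+Q' on top; lookahead ∈ FOLLOW(P) = {+, $}
Action: reduce (P -> P+Q)


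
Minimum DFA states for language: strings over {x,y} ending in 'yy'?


Track the longest suffix of input matching a prefix of 'yy': 3 classes (prefixes of length 0..2)
Minimal DFA: 3 states


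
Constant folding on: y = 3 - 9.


3 - 9 = -6 at compile time
Optimized: y = -6


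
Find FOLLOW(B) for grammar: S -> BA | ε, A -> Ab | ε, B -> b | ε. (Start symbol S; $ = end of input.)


$ ∈ FOLLOW(S). For each A -> αBβ: add FIRST(β)\{ε} to FOLLOW(B); if β nullable, add FOLLOW(A).
FOLLOW(B) = {$, b}


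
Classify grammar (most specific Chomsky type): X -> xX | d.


Right-linear: every RHS is a terminal or a terminal followed by one nonterminal
Classification: Type 3 (Regular)


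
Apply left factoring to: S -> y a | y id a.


Common prefix: 'y'
Factored: S -> y S', S' -> a | id a


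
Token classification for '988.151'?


Pattern: digits with a decimal point
Type: FLOAT_LITERAL


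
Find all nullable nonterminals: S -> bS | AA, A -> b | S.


A nonterminal is nullable iff some alternative derives ε (directly, or every symbol in it is nullable)
Nullable: {}


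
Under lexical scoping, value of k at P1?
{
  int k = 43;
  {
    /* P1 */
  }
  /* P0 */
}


P1's block does not declare k; resolves to the enclosing declaration at depth 0
k = 43


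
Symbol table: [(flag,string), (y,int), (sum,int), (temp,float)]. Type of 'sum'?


Lookup 'sum' → type int


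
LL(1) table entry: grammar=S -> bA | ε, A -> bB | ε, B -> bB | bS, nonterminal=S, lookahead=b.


For [S, b]: 'b' ∈ FIRST(bA)
Entry: S -> bA


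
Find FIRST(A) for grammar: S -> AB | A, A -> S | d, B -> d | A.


Per alternative of A: FIRST(S) = {d}; FIRST(d) = {d}
FIRST(A) = {d}


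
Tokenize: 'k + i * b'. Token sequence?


Scan left to right, longest-match per lexeme
Tokens: ID(k), OP(+), ID(i), OP(*), ID(b)


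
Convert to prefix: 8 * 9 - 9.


left-to-right (same/higher precedence on left): tree is (- (* 8 9) 9)
Prefix: - * 8 9 9


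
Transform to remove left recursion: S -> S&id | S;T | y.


Left-recursive alternatives: S&id, S;T; non-recursive: y
Introduce S': S -> yS', S' -> &idS' | ;TS' | ε


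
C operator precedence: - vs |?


'-' is additive (level 9); '|' is bitwise OR (level 3)
Higher level binds tighter
'-' has higher precedence than '|'


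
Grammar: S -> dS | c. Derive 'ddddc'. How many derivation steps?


Derivation: S => dS => ddS => dddS => ddddS => ddddc
Steps: 5


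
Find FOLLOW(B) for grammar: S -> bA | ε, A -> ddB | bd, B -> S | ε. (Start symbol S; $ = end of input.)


$ ∈ FOLLOW(S). For each A -> αBβ: add FIRST(β)\{ε} to FOLLOW(B); if β nullable, add FOLLOW(A).
FOLLOW(B) = {$}


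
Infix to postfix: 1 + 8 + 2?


Left to right (same or higher precedence on left)
Postfix: 1 8 + 2 +


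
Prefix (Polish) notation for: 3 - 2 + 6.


left-to-right (same/higher precedence on left): tree is (+ (- 3 2) 6)
Prefix: + - 3 2 6


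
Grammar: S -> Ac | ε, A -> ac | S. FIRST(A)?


Per alternative of A: FIRST(ac) = {a}; FIRST(S) = {a, c, ε}
FIRST(A) = {a, c, ε}


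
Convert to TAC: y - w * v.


Break into single-operator statements:
t1 = w * v
t2 = y - t1


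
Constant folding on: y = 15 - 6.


15 - 6 = 9 at compile time
Optimized: y = 9


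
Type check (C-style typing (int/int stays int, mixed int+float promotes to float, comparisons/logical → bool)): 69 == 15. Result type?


Operand types: int == int
Rule: comparison yields bool
Result type: bool


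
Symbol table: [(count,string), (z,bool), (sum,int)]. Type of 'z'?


Lookup 'z' → type bool


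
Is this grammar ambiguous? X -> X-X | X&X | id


'id-id&id' has two parse trees (no precedence encoded between - and &)
Ambiguous


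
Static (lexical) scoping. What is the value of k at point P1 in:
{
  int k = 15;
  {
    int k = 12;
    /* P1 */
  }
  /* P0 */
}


k declared in the same block as P1
k = 12


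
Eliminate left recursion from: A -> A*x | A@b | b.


Left-recursive alternatives: A*x, A@b; non-recursive: b
Introduce A': A -> bA', A' -> *xA' | @bA' | ε


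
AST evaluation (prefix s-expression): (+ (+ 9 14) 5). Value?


Evaluate inner: (+ 9 14) = 23
Evaluate root: (+ 23 5) = 28
Result: 28


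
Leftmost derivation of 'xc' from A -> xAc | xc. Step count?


Derivation: A => xc
Steps: 1


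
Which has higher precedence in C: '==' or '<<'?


'<<' is shift (level 8); '==' is equality (level 6)
Higher level binds tighter
'<<' has higher precedence than '=='


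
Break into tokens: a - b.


Scan left to right, longest-match per lexeme
Tokens: ID(a), OP(-), ID(b)


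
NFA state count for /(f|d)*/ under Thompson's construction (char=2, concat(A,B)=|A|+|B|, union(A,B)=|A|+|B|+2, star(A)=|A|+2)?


Syntax tree has 2 char leaf(s), 1 union(s), 1 star(s)
chars contribute 2×2 = 4; each union adds +2; each star adds +2
Total: 4 + 2 + 2 = 8 states


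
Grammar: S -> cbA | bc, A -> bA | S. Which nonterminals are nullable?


A nonterminal is nullable iff some alternative derives ε (directly, or every symbol in it is nullable)
Nullable: {}


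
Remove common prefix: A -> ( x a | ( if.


Common prefix: '('
Factored: A -> ( A', A' -> x a | if


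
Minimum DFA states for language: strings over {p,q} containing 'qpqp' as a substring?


KMP-style automaton: 4 progress states + 1 absorbing accept = 5
Minimal DFA: 5 states


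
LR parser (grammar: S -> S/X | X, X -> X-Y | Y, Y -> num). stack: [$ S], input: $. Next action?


start symbol S on stack, input exhausted
Action: accept


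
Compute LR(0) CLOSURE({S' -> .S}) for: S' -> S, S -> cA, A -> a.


Start: S' -> .S
For each item with dot before a nonterminal B, add B -> .γ for every B-production
Closure: [S' -> .S, S -> .cA]


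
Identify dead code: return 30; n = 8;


statement follows a return and is unreachable
Dead: 'n = 8'


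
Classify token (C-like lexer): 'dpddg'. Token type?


Pattern: letter/underscore followed by alphanumerics, not a keyword
Type: IDENTIFIER


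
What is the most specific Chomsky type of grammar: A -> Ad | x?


Left-linear: every RHS is a terminal or one nonterminal followed by a terminal
Classification: Type 3 (Regular)


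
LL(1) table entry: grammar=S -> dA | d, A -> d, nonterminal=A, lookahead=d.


For [A, d]: 'd' ∈ FIRST(d)
Entry: A -> d


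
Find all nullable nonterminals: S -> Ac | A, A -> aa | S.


A nonterminal is nullable iff some alternative derives ε (directly, or every symbol in it is nullable)
Nullable: {}


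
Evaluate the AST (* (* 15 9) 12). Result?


Evaluate inner: (* 15 9) = 135
Evaluate root: (* 135 12) = 1620
Result: 1620


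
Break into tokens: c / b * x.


Scan left to right, longest-match per lexeme
Tokens: ID(c), OP(/), ID(b), OP(*), ID(x)


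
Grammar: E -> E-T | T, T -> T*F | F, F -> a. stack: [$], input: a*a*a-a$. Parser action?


no handle on stack; shift 'a'
Action: shift


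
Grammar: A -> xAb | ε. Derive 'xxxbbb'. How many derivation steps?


Derivation: A => xAb => xxAbb => xxxAbbb => xxxbbb
Steps: 4


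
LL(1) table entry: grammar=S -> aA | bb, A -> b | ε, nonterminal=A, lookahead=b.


For [A, b]: 'b' ∈ FIRST(b)
Entry: A -> b


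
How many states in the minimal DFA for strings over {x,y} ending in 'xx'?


Track the longest suffix of input matching a prefix of 'xx': 3 classes (prefixes of length 0..2)
Minimal DFA: 3 states


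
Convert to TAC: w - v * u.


Break into single-operator statements:
t1 = v * u
t2 = w - t1


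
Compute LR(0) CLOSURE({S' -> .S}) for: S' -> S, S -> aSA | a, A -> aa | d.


Start: S' -> .S
For each item with dot before a nonterminal B, add B -> .γ for every B-production
Closure: [S' -> .S, S -> .aSA, S -> .a]


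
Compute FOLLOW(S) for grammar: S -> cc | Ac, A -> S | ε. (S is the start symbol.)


$ ∈ FOLLOW(S). For each A -> αBβ: add FIRST(β)\{ε} to FOLLOW(B); if β nullable, add FOLLOW(A).
FOLLOW(S) = {$, c}


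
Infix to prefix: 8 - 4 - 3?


left-to-right (same/higher precedence on left): tree is (- (- 8 4) 3)
Prefix: - - 8 4 3


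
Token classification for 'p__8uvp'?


Pattern: letter/underscore followed by alphanumerics, not a keyword
Type: IDENTIFIER


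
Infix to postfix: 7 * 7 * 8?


Left to right (same or higher precedence on left)
Postfix: 7 7 * 8 *


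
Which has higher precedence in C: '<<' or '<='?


'<<' is shift (level 8); '<=' is relational (level 7)
Higher level binds tighter
'<<' has higher precedence than '<='


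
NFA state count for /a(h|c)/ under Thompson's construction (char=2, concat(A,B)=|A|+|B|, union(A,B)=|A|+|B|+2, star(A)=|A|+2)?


Syntax tree has 3 char leaf(s), 1 union(s), 0 star(s)
chars contribute 3×2 = 6; each union adds +2; each star adds +2
Total: 6 + 2 + 0 = 8 states


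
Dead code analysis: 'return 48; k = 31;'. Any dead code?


statement follows a return and is unreachable
Dead: 'k = 31'


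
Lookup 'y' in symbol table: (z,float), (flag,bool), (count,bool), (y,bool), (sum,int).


Lookup 'y' → type bool


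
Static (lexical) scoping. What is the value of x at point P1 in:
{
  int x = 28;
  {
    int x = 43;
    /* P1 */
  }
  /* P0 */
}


x declared in the same block as P1
x = 43


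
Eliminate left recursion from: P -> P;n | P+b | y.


Left-recursive alternatives: P;n, P+b; non-recursive: y
Introduce P': P -> yP', P' -> ;nP' | +bP' | ε


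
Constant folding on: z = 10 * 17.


10 * 17 = 170 at compile time
Optimized: z = 170


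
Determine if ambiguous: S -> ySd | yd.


balanced y^n…d^n: each string has a unique parse
Unambiguous


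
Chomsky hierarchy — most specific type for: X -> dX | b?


Right-linear: every RHS is a terminal or a terminal followed by one nonterminal
Classification: Type 3 (Regular)


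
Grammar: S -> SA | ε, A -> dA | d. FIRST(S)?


Per alternative of S: FIRST(SA) = {d}; FIRST(ε) = {ε}
FIRST(S) = {d, ε}


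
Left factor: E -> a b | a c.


Common prefix: 'a'
Factored: E -> a E', E' -> b | c


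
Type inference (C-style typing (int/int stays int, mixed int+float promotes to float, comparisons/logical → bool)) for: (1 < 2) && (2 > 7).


Operand types: bool && bool
Rule: logical operators take bool operands and yield bool
Result type: bool


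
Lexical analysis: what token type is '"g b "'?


Pattern: double-quoted sequence
Type: STRING_LITERAL


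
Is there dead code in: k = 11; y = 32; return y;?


k is assigned but never read
Dead: 'k = 11'


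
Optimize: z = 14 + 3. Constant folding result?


14 + 3 = 17 at compile time
Optimized: z = 17


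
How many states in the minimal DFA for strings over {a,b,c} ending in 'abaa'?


Track the longest suffix of input matching a prefix of 'abaa': 5 classes (prefixes of length 0..4)
Minimal DFA: 5 states


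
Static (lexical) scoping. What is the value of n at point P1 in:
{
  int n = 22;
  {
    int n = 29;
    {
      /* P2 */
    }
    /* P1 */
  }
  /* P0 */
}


n declared in the same block as P1
n = 29


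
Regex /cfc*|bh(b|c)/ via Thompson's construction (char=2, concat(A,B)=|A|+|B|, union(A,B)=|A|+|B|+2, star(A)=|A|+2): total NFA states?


Syntax tree has 7 char leaf(s), 2 union(s), 1 star(s)
chars contribute 7×2 = 14; each union adds +2; each star adds +2
Total: 14 + 4 + 2 = 20 states


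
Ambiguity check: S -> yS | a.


right-linear, alternatives start with distinct terminals 'y' vs 'a': unique leftmost derivation
Unambiguous


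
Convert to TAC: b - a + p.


Break into single-operator statements:
t1 = b - a
t2 = t1 + p


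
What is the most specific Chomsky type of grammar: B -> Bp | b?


Left-linear: every RHS is a terminal or one nonterminal followed by a terminal
Classification: Type 3 (Regular)


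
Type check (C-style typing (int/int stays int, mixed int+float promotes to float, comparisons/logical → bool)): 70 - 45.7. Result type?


Operand types: int - float
Rule: mixed int/float promotes to float; int/int stays int
Result type: float


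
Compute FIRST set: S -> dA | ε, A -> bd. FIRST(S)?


Per alternative of S: FIRST(dA) = {d}; FIRST(ε) = {ε}
FIRST(S) = {d, ε}


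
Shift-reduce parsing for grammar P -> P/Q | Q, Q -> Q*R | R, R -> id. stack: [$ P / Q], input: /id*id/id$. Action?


handle 'P/Q' on top; lookahead ∈ FOLLOW(P) = {/, $}
Action: reduce (P -> P/Q)


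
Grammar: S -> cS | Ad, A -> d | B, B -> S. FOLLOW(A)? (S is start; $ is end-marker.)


$ ∈ FOLLOW(S). For each A -> αBβ: add FIRST(β)\{ε} to FOLLOW(B); if β nullable, add FOLLOW(A).
FOLLOW(A) = {d}


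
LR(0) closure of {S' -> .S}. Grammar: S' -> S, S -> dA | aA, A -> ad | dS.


Start: S' -> .S
For each item with dot before a nonterminal B, add B -> .γ for every B-production
Closure: [S' -> .S, S -> .dA, S -> .aA]


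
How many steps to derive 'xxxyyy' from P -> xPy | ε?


Derivation: P => xPy => xxPyy => xxxPyyy => xxxyyy
Steps: 4


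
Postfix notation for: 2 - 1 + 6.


Left to right (same or higher precedence on left)
Postfix: 2 1 - 6 +


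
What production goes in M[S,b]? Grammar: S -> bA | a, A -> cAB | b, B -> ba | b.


For [S, b]: 'b' ∈ FIRST(bA)
Entry: S -> bA


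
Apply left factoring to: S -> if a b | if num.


Common prefix: 'if'
Factored: S -> if S', S' -> a b | num


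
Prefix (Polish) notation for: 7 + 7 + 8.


left-to-right (same/higher precedence on left): tree is (+ (+ 7 7) 8)
Prefix: + + 7 7 8


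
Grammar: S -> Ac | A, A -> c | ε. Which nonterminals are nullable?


A nonterminal is nullable iff some alternative derives ε (directly, or every symbol in it is nullable)
Nullable: {A, S}


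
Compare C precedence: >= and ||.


'>=' is relational (level 7); '||' is logical OR (level 1)
Higher level binds tighter
'>=' has higher precedence than '||'


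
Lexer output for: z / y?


Scan left to right, longest-match per lexeme
Tokens: ID(z), OP(/), ID(y)


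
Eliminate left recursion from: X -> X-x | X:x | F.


Left-recursive alternatives: X-x, X:x; non-recursive: F
Introduce X': X -> FX', X' -> -xX' | :xX' | ε


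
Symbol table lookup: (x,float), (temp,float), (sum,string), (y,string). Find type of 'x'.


Lookup 'x' → type float


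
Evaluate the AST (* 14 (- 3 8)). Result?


Evaluate inner: (- 3 8) = -5
Evaluate root: (* 14 -5) = -70
Result: -70


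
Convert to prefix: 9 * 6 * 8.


left-to-right (same/higher precedence on left): tree is (* (* 9 6) 8)
Prefix: * * 9 6 8


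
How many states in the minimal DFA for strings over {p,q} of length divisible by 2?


Track length mod 2: states 0..1, accept at 0
Minimal DFA: 2 states


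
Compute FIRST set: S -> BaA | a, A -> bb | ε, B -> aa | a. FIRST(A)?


Per alternative of A: FIRST(bb) = {b}; FIRST(ε) = {ε}
FIRST(A) = {b, ε}


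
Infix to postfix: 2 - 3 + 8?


Left to right (same or higher precedence on left)
Postfix: 2 3 - 8 +


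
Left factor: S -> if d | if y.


Common prefix: 'if'
Factored: S -> if S', S' -> d | y


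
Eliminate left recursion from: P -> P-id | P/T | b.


Left-recursive alternatives: P-id, P/T; non-recursive: b
Introduce P': P -> bP', P' -> -idP' | /TP' | ε


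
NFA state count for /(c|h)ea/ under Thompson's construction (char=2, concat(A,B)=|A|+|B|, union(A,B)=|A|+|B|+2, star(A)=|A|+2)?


Syntax tree has 4 char leaf(s), 1 union(s), 0 star(s)
chars contribute 4×2 = 8; each union adds +2; each star adds +2
Total: 8 + 2 + 0 = 10 states


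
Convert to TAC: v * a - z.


Break into single-operator statements:
t1 = v * a
t2 = t1 - z


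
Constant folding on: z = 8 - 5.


8 - 5 = 3 at compile time
Optimized: z = 3


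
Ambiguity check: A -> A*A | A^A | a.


'a*a^a' has two parse trees (no precedence encoded between * and ^)
Ambiguous


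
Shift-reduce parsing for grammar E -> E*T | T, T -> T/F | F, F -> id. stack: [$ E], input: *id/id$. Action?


shift '*' to continue E -> E*T
Action: shift


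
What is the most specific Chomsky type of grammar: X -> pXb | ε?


Single nonterminal LHS, but p^n b^n is not regular
Classification: Type 2 (Context-Free)


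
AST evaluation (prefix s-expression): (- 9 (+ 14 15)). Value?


Evaluate inner: (+ 14 15) = 29
Evaluate root: (- 9 29) = -20
Result: -20


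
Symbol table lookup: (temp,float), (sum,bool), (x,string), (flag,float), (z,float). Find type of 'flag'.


Lookup 'flag' → type float


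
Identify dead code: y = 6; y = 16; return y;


first assignment to y is overwritten before any read
Dead: 'y = 6'


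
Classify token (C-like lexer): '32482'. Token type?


Pattern: digits only
Type: INTEGER_LITERAL


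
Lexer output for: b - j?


Scan left to right, longest-match per lexeme
Tokens: ID(b), OP(-), ID(j)


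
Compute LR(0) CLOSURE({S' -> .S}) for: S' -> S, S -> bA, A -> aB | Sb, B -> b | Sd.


Start: S' -> .S
For each item with dot before a nonterminal B, add B -> .γ for every B-production
Closure: [S' -> .S, S -> .bA]


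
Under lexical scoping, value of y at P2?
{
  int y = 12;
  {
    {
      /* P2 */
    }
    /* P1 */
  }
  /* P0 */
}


P2's block does not declare y; resolves to the enclosing declaration at depth 0
y = 12


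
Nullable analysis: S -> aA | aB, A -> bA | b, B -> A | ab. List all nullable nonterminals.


A nonterminal is nullable iff some alternative derives ε (directly, or every symbol in it is nullable)
Nullable: {}


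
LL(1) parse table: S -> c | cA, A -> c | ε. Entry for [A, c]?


For [A, c]: 'c' ∈ FIRST(c)
Entry: A -> c


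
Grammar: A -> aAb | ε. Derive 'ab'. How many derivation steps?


Derivation: A => aAb => ab
Steps: 2


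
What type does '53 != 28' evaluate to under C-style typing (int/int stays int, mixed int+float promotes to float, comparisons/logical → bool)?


Operand types: int != int
Rule: comparison yields bool
Result type: bool


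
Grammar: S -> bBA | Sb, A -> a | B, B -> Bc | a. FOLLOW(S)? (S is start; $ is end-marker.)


$ ∈ FOLLOW(S). For each A -> αBβ: add FIRST(β)\{ε} to FOLLOW(B); if β nullable, add FOLLOW(A).
FOLLOW(S) = {$, b}


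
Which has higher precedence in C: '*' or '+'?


'*' is multiplicative (level 10); '+' is additive (level 9)
Higher level binds tighter
'*' has higher precedence than '+'


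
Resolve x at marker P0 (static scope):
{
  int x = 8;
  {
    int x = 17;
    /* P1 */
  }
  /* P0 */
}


x declared in the same block as P0
x = 8


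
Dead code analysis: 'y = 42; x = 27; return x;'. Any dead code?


y is assigned but never read
Dead: 'y = 42'


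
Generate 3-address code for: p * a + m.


Break into single-operator statements:
t1 = p * a
t2 = t1 + m


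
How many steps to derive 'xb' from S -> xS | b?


Derivation: S => xS => xb
Steps: 2


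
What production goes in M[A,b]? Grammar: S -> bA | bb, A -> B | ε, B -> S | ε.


For [A, b]: 'b' ∈ FIRST(B)
Entry: A -> B


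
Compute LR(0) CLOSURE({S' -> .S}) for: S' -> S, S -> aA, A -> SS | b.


Start: S' -> .S
For each item with dot before a nonterminal B, add B -> .γ for every B-production
Closure: [S' -> .S, S -> .aA]


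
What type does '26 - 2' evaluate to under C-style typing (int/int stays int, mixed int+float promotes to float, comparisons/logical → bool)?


Operand types: int - int
Rule: mixed int/float promotes to float; int/int stays int
Result type: int


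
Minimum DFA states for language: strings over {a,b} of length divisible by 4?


Track length mod 4: states 0..3, accept at 0
Minimal DFA: 4 states
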